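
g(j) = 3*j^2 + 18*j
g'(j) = 6*j + 18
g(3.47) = 98.58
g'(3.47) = 38.82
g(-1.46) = -19.89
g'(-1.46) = 9.24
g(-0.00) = 0.00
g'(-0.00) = 18.00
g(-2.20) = -25.08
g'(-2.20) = 4.80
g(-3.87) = -24.73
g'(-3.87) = -5.22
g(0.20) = 3.72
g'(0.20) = 19.20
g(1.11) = 23.68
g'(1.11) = 24.66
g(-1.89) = -23.30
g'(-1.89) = 6.66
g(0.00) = 0.00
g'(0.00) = 18.00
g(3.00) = 81.00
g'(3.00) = 36.00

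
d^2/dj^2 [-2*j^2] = -4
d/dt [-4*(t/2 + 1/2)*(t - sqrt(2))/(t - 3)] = 2*(-t^2 + 6*t - 4*sqrt(2) + 3)/(t^2 - 6*t + 9)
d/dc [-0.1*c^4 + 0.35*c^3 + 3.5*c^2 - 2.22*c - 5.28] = -0.4*c^3 + 1.05*c^2 + 7.0*c - 2.22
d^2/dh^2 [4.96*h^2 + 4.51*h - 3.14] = 9.92000000000000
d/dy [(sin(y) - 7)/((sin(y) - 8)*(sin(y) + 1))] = (14*sin(y) + cos(y)^2 - 58)*cos(y)/((sin(y) - 8)^2*(sin(y) + 1)^2)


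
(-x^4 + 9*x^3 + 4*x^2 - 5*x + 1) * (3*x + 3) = -3*x^5 + 24*x^4 + 39*x^3 - 3*x^2 - 12*x + 3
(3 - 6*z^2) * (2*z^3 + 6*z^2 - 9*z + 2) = -12*z^5 - 36*z^4 + 60*z^3 + 6*z^2 - 27*z + 6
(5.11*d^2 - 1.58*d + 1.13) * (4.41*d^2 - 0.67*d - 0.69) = 22.5351*d^4 - 10.3915*d^3 + 2.516*d^2 + 0.3331*d - 0.7797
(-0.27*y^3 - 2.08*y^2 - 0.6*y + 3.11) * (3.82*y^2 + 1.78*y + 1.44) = -1.0314*y^5 - 8.4262*y^4 - 6.3832*y^3 + 7.817*y^2 + 4.6718*y + 4.4784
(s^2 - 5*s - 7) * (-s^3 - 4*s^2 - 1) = -s^5 + s^4 + 27*s^3 + 27*s^2 + 5*s + 7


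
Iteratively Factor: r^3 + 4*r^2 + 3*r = (r + 1)*(r^2 + 3*r) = r*(r + 1)*(r + 3)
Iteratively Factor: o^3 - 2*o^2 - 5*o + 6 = (o - 1)*(o^2 - o - 6) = (o - 1)*(o + 2)*(o - 3)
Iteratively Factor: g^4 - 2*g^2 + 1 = (g - 1)*(g^3 + g^2 - g - 1) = (g - 1)^2*(g^2 + 2*g + 1) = (g - 1)^2*(g + 1)*(g + 1)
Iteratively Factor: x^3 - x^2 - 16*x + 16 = (x + 4)*(x^2 - 5*x + 4) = (x - 1)*(x + 4)*(x - 4)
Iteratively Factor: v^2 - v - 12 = (v - 4)*(v + 3)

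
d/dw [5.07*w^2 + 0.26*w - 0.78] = 10.14*w + 0.26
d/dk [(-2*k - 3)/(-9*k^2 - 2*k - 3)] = 18*k*(-k - 3)/(81*k^4 + 36*k^3 + 58*k^2 + 12*k + 9)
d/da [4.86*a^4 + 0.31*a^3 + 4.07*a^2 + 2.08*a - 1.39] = 19.44*a^3 + 0.93*a^2 + 8.14*a + 2.08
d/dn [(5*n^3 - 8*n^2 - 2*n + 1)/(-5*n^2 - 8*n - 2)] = (-25*n^4 - 80*n^3 + 24*n^2 + 42*n + 12)/(25*n^4 + 80*n^3 + 84*n^2 + 32*n + 4)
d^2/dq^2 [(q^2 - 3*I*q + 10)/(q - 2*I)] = 24/(q^3 - 6*I*q^2 - 12*q + 8*I)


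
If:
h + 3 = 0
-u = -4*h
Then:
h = -3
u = -12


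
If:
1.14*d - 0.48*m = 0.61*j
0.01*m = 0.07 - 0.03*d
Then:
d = 2.33333333333333 - 0.333333333333333*m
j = 4.36065573770492 - 1.40983606557377*m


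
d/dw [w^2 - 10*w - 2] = 2*w - 10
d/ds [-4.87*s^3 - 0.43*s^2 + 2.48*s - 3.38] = -14.61*s^2 - 0.86*s + 2.48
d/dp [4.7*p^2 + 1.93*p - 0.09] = 9.4*p + 1.93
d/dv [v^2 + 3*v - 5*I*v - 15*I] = 2*v + 3 - 5*I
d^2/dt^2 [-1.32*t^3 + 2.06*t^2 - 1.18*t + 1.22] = 4.12 - 7.92*t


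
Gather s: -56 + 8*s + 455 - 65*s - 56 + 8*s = 343 - 49*s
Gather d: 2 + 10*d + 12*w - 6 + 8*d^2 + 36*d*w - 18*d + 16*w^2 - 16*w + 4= 8*d^2 + d*(36*w - 8) + 16*w^2 - 4*w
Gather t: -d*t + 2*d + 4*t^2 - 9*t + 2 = 2*d + 4*t^2 + t*(-d - 9) + 2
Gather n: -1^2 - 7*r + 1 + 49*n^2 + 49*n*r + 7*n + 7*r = 49*n^2 + n*(49*r + 7)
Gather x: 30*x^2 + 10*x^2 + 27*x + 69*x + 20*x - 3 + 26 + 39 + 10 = 40*x^2 + 116*x + 72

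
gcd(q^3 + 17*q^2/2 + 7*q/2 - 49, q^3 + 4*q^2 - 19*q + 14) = q^2 + 5*q - 14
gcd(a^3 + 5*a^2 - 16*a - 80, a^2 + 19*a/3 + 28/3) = a + 4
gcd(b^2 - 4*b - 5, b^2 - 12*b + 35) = b - 5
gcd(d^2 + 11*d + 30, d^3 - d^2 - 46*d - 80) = d + 5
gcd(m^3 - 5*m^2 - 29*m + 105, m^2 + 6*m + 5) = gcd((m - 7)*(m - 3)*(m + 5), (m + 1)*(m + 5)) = m + 5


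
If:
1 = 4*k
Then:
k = 1/4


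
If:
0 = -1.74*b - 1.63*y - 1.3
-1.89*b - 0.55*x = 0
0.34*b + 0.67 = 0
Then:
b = -1.97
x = 6.77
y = 1.31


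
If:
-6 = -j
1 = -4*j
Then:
No Solution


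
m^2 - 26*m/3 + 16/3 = (m - 8)*(m - 2/3)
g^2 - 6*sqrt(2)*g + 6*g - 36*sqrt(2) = (g + 6)*(g - 6*sqrt(2))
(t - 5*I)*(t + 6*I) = t^2 + I*t + 30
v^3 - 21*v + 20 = (v - 4)*(v - 1)*(v + 5)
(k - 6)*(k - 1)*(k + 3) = k^3 - 4*k^2 - 15*k + 18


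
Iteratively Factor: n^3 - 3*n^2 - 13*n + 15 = (n - 1)*(n^2 - 2*n - 15) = (n - 1)*(n + 3)*(n - 5)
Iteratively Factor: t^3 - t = (t - 1)*(t^2 + t) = (t - 1)*(t + 1)*(t)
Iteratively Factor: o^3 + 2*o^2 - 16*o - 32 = (o - 4)*(o^2 + 6*o + 8) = (o - 4)*(o + 2)*(o + 4)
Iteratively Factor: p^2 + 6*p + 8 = (p + 2)*(p + 4)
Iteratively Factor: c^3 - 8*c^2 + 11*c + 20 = (c - 5)*(c^2 - 3*c - 4) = (c - 5)*(c - 4)*(c + 1)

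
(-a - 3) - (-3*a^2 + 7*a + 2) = 3*a^2 - 8*a - 5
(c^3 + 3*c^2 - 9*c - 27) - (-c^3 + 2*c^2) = 2*c^3 + c^2 - 9*c - 27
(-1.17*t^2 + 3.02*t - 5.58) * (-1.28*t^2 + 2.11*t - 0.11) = 1.4976*t^4 - 6.3343*t^3 + 13.6433*t^2 - 12.106*t + 0.6138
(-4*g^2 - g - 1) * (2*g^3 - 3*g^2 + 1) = -8*g^5 + 10*g^4 + g^3 - g^2 - g - 1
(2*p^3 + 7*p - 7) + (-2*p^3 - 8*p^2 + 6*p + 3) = -8*p^2 + 13*p - 4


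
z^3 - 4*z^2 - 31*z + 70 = (z - 7)*(z - 2)*(z + 5)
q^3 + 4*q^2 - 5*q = q*(q - 1)*(q + 5)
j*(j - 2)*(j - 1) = j^3 - 3*j^2 + 2*j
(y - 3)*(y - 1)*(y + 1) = y^3 - 3*y^2 - y + 3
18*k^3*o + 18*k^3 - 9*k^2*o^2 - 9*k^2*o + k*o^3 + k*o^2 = (-6*k + o)*(-3*k + o)*(k*o + k)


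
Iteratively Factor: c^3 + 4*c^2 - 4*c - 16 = (c + 4)*(c^2 - 4) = (c + 2)*(c + 4)*(c - 2)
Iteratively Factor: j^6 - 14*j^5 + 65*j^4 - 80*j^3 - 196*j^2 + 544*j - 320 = (j - 4)*(j^5 - 10*j^4 + 25*j^3 + 20*j^2 - 116*j + 80) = (j - 5)*(j - 4)*(j^4 - 5*j^3 + 20*j - 16) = (j - 5)*(j - 4)^2*(j^3 - j^2 - 4*j + 4) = (j - 5)*(j - 4)^2*(j + 2)*(j^2 - 3*j + 2) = (j - 5)*(j - 4)^2*(j - 2)*(j + 2)*(j - 1)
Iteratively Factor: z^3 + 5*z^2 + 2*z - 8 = (z + 4)*(z^2 + z - 2) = (z + 2)*(z + 4)*(z - 1)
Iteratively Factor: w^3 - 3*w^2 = (w)*(w^2 - 3*w) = w*(w - 3)*(w)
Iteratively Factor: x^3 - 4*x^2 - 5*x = (x + 1)*(x^2 - 5*x) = x*(x + 1)*(x - 5)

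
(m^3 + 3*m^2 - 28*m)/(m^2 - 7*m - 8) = m*(-m^2 - 3*m + 28)/(-m^2 + 7*m + 8)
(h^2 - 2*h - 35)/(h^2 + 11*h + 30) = (h - 7)/(h + 6)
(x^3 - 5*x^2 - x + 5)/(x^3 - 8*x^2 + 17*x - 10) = (x + 1)/(x - 2)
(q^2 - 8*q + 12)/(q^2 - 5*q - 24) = (-q^2 + 8*q - 12)/(-q^2 + 5*q + 24)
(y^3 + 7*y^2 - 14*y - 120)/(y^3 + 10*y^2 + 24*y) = (y^2 + y - 20)/(y*(y + 4))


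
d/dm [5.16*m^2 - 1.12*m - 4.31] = 10.32*m - 1.12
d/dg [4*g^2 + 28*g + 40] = 8*g + 28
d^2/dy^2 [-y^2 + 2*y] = -2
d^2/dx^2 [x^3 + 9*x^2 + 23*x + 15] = 6*x + 18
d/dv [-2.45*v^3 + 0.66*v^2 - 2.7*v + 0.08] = -7.35*v^2 + 1.32*v - 2.7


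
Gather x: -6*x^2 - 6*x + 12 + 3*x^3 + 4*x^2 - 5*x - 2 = 3*x^3 - 2*x^2 - 11*x + 10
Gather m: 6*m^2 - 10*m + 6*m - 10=6*m^2 - 4*m - 10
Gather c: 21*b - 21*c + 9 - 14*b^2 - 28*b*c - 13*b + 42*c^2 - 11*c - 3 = -14*b^2 + 8*b + 42*c^2 + c*(-28*b - 32) + 6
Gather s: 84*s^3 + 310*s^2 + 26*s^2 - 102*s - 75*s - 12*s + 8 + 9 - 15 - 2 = 84*s^3 + 336*s^2 - 189*s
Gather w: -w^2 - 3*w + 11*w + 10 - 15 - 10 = -w^2 + 8*w - 15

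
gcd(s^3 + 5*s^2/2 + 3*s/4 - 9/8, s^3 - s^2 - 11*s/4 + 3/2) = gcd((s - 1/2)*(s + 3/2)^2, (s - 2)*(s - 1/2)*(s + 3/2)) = s^2 + s - 3/4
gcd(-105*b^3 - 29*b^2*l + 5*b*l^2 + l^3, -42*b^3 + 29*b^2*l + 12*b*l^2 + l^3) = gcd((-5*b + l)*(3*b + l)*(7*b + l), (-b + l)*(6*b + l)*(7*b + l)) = 7*b + l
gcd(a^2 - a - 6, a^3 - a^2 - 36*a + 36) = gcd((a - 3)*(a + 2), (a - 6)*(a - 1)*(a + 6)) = 1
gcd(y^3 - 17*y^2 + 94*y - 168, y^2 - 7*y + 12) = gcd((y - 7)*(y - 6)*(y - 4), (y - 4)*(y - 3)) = y - 4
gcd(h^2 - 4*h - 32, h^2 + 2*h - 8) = h + 4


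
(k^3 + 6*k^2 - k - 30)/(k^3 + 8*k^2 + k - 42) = (k + 5)/(k + 7)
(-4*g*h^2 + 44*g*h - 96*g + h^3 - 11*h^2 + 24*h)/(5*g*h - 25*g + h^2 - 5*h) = (-4*g*h^2 + 44*g*h - 96*g + h^3 - 11*h^2 + 24*h)/(5*g*h - 25*g + h^2 - 5*h)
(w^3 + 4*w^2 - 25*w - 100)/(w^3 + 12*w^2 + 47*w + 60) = (w - 5)/(w + 3)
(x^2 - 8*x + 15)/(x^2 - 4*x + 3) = (x - 5)/(x - 1)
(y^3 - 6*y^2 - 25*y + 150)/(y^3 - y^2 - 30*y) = (y - 5)/y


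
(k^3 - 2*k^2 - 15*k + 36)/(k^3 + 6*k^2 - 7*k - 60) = (k - 3)/(k + 5)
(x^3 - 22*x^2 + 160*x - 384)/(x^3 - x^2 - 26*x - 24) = (x^2 - 16*x + 64)/(x^2 + 5*x + 4)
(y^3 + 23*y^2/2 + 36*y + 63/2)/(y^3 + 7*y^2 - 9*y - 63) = (y + 3/2)/(y - 3)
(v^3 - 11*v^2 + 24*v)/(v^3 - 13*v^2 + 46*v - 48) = v/(v - 2)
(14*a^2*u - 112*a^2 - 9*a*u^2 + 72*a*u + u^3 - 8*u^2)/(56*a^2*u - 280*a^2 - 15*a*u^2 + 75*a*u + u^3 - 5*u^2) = (-2*a*u + 16*a + u^2 - 8*u)/(-8*a*u + 40*a + u^2 - 5*u)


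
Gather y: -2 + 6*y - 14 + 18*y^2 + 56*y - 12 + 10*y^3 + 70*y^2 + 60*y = 10*y^3 + 88*y^2 + 122*y - 28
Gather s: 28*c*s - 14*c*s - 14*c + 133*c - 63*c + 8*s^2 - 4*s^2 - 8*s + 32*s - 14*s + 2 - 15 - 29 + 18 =56*c + 4*s^2 + s*(14*c + 10) - 24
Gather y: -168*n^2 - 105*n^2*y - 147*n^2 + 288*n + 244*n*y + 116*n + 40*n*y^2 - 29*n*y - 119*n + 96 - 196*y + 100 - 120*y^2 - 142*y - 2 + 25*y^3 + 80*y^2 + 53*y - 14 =-315*n^2 + 285*n + 25*y^3 + y^2*(40*n - 40) + y*(-105*n^2 + 215*n - 285) + 180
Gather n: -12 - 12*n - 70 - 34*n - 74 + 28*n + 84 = -18*n - 72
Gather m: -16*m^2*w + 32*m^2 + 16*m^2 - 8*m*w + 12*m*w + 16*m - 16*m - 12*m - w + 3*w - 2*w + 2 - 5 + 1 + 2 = m^2*(48 - 16*w) + m*(4*w - 12)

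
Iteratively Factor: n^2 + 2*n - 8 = (n - 2)*(n + 4)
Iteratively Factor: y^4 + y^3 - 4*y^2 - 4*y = (y + 2)*(y^3 - y^2 - 2*y) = (y - 2)*(y + 2)*(y^2 + y) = y*(y - 2)*(y + 2)*(y + 1)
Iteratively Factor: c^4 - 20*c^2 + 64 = (c - 2)*(c^3 + 2*c^2 - 16*c - 32) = (c - 4)*(c - 2)*(c^2 + 6*c + 8) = (c - 4)*(c - 2)*(c + 4)*(c + 2)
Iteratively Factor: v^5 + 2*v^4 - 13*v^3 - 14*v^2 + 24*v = (v + 4)*(v^4 - 2*v^3 - 5*v^2 + 6*v) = v*(v + 4)*(v^3 - 2*v^2 - 5*v + 6) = v*(v - 3)*(v + 4)*(v^2 + v - 2) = v*(v - 3)*(v - 1)*(v + 4)*(v + 2)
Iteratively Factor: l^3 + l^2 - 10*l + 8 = (l - 1)*(l^2 + 2*l - 8) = (l - 1)*(l + 4)*(l - 2)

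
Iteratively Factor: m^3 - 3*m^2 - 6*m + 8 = (m - 4)*(m^2 + m - 2) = (m - 4)*(m - 1)*(m + 2)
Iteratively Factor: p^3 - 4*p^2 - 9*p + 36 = (p - 4)*(p^2 - 9) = (p - 4)*(p + 3)*(p - 3)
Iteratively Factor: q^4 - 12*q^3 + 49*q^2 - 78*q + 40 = (q - 4)*(q^3 - 8*q^2 + 17*q - 10) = (q - 4)*(q - 2)*(q^2 - 6*q + 5) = (q - 4)*(q - 2)*(q - 1)*(q - 5)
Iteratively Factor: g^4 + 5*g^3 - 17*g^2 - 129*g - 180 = (g + 3)*(g^3 + 2*g^2 - 23*g - 60) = (g + 3)*(g + 4)*(g^2 - 2*g - 15) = (g - 5)*(g + 3)*(g + 4)*(g + 3)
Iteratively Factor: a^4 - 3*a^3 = (a)*(a^3 - 3*a^2) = a^2*(a^2 - 3*a) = a^3*(a - 3)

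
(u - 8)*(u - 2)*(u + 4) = u^3 - 6*u^2 - 24*u + 64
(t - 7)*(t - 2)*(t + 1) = t^3 - 8*t^2 + 5*t + 14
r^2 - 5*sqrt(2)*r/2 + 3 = (r - 3*sqrt(2)/2)*(r - sqrt(2))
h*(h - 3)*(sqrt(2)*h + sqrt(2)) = sqrt(2)*h^3 - 2*sqrt(2)*h^2 - 3*sqrt(2)*h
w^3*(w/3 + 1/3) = w^4/3 + w^3/3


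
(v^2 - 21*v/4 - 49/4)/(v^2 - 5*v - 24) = (-4*v^2 + 21*v + 49)/(4*(-v^2 + 5*v + 24))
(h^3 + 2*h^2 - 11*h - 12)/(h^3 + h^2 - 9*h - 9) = (h + 4)/(h + 3)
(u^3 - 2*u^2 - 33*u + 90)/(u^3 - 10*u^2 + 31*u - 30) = (u + 6)/(u - 2)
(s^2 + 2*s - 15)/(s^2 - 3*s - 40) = (s - 3)/(s - 8)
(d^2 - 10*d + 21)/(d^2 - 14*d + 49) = (d - 3)/(d - 7)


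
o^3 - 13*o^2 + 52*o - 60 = (o - 6)*(o - 5)*(o - 2)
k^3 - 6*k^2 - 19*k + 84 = (k - 7)*(k - 3)*(k + 4)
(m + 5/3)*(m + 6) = m^2 + 23*m/3 + 10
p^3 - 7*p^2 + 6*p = p*(p - 6)*(p - 1)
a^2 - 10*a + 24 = (a - 6)*(a - 4)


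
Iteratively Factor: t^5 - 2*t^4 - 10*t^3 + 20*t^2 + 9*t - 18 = (t - 3)*(t^4 + t^3 - 7*t^2 - t + 6) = (t - 3)*(t + 3)*(t^3 - 2*t^2 - t + 2) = (t - 3)*(t + 1)*(t + 3)*(t^2 - 3*t + 2) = (t - 3)*(t - 2)*(t + 1)*(t + 3)*(t - 1)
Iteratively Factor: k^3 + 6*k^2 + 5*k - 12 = (k - 1)*(k^2 + 7*k + 12) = (k - 1)*(k + 3)*(k + 4)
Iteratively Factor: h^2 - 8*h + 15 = (h - 3)*(h - 5)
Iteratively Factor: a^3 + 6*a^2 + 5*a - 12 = (a + 3)*(a^2 + 3*a - 4) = (a + 3)*(a + 4)*(a - 1)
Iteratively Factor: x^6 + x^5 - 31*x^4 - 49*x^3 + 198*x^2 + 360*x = (x - 5)*(x^5 + 6*x^4 - x^3 - 54*x^2 - 72*x) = (x - 5)*(x + 3)*(x^4 + 3*x^3 - 10*x^2 - 24*x) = (x - 5)*(x + 3)*(x + 4)*(x^3 - x^2 - 6*x) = x*(x - 5)*(x + 3)*(x + 4)*(x^2 - x - 6) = x*(x - 5)*(x - 3)*(x + 3)*(x + 4)*(x + 2)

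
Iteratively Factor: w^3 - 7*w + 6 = (w - 2)*(w^2 + 2*w - 3) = (w - 2)*(w + 3)*(w - 1)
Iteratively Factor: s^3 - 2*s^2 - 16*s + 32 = (s + 4)*(s^2 - 6*s + 8) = (s - 4)*(s + 4)*(s - 2)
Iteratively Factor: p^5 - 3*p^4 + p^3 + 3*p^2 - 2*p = (p + 1)*(p^4 - 4*p^3 + 5*p^2 - 2*p) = (p - 2)*(p + 1)*(p^3 - 2*p^2 + p) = p*(p - 2)*(p + 1)*(p^2 - 2*p + 1) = p*(p - 2)*(p - 1)*(p + 1)*(p - 1)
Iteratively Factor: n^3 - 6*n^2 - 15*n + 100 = (n - 5)*(n^2 - n - 20) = (n - 5)*(n + 4)*(n - 5)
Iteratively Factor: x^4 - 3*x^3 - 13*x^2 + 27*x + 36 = (x + 3)*(x^3 - 6*x^2 + 5*x + 12) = (x - 4)*(x + 3)*(x^2 - 2*x - 3) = (x - 4)*(x - 3)*(x + 3)*(x + 1)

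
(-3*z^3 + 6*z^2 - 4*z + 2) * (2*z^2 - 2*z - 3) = -6*z^5 + 18*z^4 - 11*z^3 - 6*z^2 + 8*z - 6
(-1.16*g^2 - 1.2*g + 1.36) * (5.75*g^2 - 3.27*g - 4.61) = -6.67*g^4 - 3.1068*g^3 + 17.0916*g^2 + 1.0848*g - 6.2696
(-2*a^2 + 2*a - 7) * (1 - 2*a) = 4*a^3 - 6*a^2 + 16*a - 7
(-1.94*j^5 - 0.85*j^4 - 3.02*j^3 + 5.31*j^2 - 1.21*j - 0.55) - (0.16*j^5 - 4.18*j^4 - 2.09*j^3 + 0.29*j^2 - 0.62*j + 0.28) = -2.1*j^5 + 3.33*j^4 - 0.93*j^3 + 5.02*j^2 - 0.59*j - 0.83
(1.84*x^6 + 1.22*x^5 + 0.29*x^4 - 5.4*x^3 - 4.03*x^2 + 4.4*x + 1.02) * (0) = 0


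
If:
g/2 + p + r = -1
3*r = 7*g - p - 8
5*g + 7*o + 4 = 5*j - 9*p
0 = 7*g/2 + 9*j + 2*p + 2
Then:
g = 4*r/15 + 14/15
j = 4*r/27 - 7/27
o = 1297*r/945 + 437/945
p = -17*r/15 - 22/15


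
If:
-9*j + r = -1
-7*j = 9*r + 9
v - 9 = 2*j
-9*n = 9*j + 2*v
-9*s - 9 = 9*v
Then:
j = 0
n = -2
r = -1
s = -10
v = 9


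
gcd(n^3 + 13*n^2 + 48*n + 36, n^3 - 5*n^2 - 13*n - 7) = n + 1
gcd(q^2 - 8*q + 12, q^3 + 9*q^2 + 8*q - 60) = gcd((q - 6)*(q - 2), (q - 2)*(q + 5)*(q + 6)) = q - 2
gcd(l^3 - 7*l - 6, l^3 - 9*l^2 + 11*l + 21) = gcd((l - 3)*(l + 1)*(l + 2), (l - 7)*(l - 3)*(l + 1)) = l^2 - 2*l - 3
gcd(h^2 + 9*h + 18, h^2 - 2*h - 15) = h + 3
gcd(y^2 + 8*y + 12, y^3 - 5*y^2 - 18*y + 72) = 1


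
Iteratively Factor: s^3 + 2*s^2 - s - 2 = (s + 2)*(s^2 - 1) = (s + 1)*(s + 2)*(s - 1)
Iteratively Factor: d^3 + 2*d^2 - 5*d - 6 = (d + 3)*(d^2 - d - 2) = (d + 1)*(d + 3)*(d - 2)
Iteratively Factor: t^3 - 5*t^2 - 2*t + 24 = (t + 2)*(t^2 - 7*t + 12) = (t - 3)*(t + 2)*(t - 4)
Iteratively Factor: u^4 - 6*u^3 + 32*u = (u - 4)*(u^3 - 2*u^2 - 8*u) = (u - 4)^2*(u^2 + 2*u) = (u - 4)^2*(u + 2)*(u)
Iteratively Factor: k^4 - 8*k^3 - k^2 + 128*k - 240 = (k - 3)*(k^3 - 5*k^2 - 16*k + 80) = (k - 3)*(k + 4)*(k^2 - 9*k + 20) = (k - 4)*(k - 3)*(k + 4)*(k - 5)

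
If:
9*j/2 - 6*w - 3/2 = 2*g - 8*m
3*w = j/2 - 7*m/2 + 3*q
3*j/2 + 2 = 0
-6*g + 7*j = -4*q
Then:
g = 45*w/29 - 293/348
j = -4/3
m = 33*w/29 + 253/348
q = 135*w/58 + 745/696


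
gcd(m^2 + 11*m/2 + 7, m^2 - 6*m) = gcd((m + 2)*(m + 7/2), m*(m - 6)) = 1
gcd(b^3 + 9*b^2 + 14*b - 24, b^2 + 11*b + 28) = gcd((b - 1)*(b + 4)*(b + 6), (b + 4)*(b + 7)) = b + 4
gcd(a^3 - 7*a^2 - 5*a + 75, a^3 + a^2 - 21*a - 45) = a^2 - 2*a - 15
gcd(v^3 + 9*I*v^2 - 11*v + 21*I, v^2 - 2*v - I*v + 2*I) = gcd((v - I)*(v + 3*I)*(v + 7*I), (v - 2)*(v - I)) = v - I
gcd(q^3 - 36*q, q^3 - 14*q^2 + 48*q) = q^2 - 6*q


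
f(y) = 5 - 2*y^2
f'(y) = -4*y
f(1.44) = 0.85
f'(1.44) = -5.76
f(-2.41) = -6.62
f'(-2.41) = 9.64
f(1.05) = 2.80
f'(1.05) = -4.20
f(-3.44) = -18.67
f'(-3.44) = 13.76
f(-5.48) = -55.06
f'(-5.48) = 21.92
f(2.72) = -9.80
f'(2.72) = -10.88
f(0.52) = 4.46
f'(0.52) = -2.08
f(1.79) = -1.41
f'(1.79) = -7.16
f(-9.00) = -157.00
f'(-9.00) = 36.00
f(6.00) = -67.00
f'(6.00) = -24.00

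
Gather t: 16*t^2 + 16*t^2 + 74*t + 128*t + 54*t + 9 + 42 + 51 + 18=32*t^2 + 256*t + 120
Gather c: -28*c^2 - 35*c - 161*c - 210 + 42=-28*c^2 - 196*c - 168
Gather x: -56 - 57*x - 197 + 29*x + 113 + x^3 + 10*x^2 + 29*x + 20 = x^3 + 10*x^2 + x - 120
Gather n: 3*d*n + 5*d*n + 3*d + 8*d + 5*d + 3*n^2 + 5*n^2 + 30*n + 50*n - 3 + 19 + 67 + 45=16*d + 8*n^2 + n*(8*d + 80) + 128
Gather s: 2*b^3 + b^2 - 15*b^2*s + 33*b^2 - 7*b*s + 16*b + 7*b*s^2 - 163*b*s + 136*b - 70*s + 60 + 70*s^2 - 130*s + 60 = 2*b^3 + 34*b^2 + 152*b + s^2*(7*b + 70) + s*(-15*b^2 - 170*b - 200) + 120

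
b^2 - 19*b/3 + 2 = (b - 6)*(b - 1/3)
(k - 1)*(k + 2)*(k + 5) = k^3 + 6*k^2 + 3*k - 10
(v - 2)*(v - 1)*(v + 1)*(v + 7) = v^4 + 5*v^3 - 15*v^2 - 5*v + 14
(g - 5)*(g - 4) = g^2 - 9*g + 20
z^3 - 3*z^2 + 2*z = z*(z - 2)*(z - 1)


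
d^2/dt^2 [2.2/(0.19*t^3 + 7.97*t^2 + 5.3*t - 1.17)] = (-(2.508*t + 35.068)*(0.19*t^3 + 7.97*t^2 + 5.3*t - 1.17) + 2.2*(0.57*t^2 + 15.94*t + 5.3)*(1.14*t^2 + 31.88*t + 10.6))/(0.19*t^3 + 7.97*t^2 + 5.3*t - 1.17)^3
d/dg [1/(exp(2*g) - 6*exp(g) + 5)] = 2*(3 - exp(g))*exp(g)/(exp(2*g) - 6*exp(g) + 5)^2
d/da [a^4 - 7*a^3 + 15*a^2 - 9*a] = 4*a^3 - 21*a^2 + 30*a - 9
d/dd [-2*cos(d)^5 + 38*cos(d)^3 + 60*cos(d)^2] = 2*(5*cos(d)^3 - 57*cos(d) - 60)*sin(d)*cos(d)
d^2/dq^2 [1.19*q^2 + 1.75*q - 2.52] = 2.38000000000000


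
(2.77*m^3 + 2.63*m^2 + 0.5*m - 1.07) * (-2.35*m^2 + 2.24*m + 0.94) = -6.5095*m^5 + 0.0243000000000002*m^4 + 7.32*m^3 + 6.1067*m^2 - 1.9268*m - 1.0058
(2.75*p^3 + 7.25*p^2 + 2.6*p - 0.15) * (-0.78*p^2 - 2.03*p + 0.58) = -2.145*p^5 - 11.2375*p^4 - 15.1505*p^3 - 0.956*p^2 + 1.8125*p - 0.087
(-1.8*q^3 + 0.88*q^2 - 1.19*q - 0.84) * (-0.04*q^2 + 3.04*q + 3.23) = 0.072*q^5 - 5.5072*q^4 - 3.0912*q^3 - 0.7416*q^2 - 6.3973*q - 2.7132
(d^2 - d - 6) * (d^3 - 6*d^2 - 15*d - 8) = d^5 - 7*d^4 - 15*d^3 + 43*d^2 + 98*d + 48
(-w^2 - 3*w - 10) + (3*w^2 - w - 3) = 2*w^2 - 4*w - 13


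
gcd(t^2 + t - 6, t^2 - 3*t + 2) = t - 2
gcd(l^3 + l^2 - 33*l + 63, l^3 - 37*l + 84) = l^2 + 4*l - 21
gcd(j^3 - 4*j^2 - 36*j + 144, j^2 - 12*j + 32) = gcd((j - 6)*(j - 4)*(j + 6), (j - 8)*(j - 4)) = j - 4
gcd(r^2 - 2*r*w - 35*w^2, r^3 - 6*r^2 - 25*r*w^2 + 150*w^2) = r + 5*w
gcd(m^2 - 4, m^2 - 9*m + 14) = m - 2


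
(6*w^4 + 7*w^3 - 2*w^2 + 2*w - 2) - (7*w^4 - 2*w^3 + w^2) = -w^4 + 9*w^3 - 3*w^2 + 2*w - 2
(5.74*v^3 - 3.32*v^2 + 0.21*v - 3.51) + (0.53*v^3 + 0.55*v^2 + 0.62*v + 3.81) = 6.27*v^3 - 2.77*v^2 + 0.83*v + 0.3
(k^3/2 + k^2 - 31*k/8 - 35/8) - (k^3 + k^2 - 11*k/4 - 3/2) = -k^3/2 - 9*k/8 - 23/8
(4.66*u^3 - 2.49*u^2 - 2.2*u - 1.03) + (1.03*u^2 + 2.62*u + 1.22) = 4.66*u^3 - 1.46*u^2 + 0.42*u + 0.19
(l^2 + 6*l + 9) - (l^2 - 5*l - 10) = 11*l + 19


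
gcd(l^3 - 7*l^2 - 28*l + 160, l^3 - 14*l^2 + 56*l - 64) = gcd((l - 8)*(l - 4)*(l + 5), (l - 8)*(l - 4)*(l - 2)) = l^2 - 12*l + 32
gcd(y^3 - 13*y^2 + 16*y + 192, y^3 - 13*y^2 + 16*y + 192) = y^3 - 13*y^2 + 16*y + 192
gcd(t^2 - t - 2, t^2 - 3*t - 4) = t + 1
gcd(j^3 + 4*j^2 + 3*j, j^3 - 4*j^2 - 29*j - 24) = j^2 + 4*j + 3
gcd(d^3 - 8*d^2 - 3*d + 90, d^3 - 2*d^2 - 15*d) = d^2 - 2*d - 15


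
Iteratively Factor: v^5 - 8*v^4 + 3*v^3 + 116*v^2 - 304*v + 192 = (v + 4)*(v^4 - 12*v^3 + 51*v^2 - 88*v + 48) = (v - 3)*(v + 4)*(v^3 - 9*v^2 + 24*v - 16) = (v - 3)*(v - 1)*(v + 4)*(v^2 - 8*v + 16) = (v - 4)*(v - 3)*(v - 1)*(v + 4)*(v - 4)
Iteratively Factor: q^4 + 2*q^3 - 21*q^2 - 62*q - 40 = (q + 2)*(q^3 - 21*q - 20) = (q - 5)*(q + 2)*(q^2 + 5*q + 4) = (q - 5)*(q + 1)*(q + 2)*(q + 4)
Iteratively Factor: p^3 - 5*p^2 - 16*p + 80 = (p + 4)*(p^2 - 9*p + 20) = (p - 5)*(p + 4)*(p - 4)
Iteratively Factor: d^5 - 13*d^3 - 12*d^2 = (d + 3)*(d^4 - 3*d^3 - 4*d^2) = (d + 1)*(d + 3)*(d^3 - 4*d^2) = d*(d + 1)*(d + 3)*(d^2 - 4*d) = d^2*(d + 1)*(d + 3)*(d - 4)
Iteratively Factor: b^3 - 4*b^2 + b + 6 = (b - 2)*(b^2 - 2*b - 3) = (b - 3)*(b - 2)*(b + 1)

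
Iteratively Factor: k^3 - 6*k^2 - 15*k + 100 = (k - 5)*(k^2 - k - 20) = (k - 5)*(k + 4)*(k - 5)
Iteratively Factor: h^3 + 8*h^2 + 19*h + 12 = (h + 4)*(h^2 + 4*h + 3) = (h + 3)*(h + 4)*(h + 1)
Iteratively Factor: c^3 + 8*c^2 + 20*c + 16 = (c + 4)*(c^2 + 4*c + 4) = (c + 2)*(c + 4)*(c + 2)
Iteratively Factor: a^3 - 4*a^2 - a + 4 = (a + 1)*(a^2 - 5*a + 4) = (a - 4)*(a + 1)*(a - 1)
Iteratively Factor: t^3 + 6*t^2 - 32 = (t + 4)*(t^2 + 2*t - 8) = (t + 4)^2*(t - 2)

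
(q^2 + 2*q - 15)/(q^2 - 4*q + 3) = (q + 5)/(q - 1)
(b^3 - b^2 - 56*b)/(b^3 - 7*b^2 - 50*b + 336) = b/(b - 6)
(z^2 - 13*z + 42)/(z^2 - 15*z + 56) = (z - 6)/(z - 8)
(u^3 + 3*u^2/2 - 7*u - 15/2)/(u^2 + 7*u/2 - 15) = (u^2 + 4*u + 3)/(u + 6)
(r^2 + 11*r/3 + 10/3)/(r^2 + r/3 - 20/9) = 3*(r + 2)/(3*r - 4)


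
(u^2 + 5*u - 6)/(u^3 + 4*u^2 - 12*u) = (u - 1)/(u*(u - 2))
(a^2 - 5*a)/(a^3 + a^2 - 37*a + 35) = a/(a^2 + 6*a - 7)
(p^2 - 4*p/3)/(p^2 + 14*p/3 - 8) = p/(p + 6)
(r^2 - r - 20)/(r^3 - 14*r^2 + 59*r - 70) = (r + 4)/(r^2 - 9*r + 14)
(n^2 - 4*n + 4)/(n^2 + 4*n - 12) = (n - 2)/(n + 6)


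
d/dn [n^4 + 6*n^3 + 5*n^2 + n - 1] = 4*n^3 + 18*n^2 + 10*n + 1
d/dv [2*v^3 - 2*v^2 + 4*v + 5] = 6*v^2 - 4*v + 4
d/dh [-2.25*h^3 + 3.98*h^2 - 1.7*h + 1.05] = -6.75*h^2 + 7.96*h - 1.7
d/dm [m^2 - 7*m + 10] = 2*m - 7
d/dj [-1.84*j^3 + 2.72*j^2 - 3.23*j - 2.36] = -5.52*j^2 + 5.44*j - 3.23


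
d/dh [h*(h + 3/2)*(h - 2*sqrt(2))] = 3*h^2 - 4*sqrt(2)*h + 3*h - 3*sqrt(2)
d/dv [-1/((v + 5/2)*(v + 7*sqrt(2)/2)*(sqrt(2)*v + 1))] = 4*(sqrt(2)*(2*v + 5)*(2*v + 7*sqrt(2)) + 2*(2*v + 5)*(sqrt(2)*v + 1) + 2*(2*v + 7*sqrt(2))*(sqrt(2)*v + 1))/((2*v + 5)^2*(2*v + 7*sqrt(2))^2*(sqrt(2)*v + 1)^2)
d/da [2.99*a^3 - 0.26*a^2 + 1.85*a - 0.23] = 8.97*a^2 - 0.52*a + 1.85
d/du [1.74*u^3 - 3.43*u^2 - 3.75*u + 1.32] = 5.22*u^2 - 6.86*u - 3.75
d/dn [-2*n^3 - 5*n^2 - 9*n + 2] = -6*n^2 - 10*n - 9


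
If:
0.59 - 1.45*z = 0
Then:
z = 0.41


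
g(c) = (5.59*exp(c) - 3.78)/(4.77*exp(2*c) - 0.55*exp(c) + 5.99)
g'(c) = (5.59*exp(c) - 3.78)*(-9.54*exp(2*c) + 0.55*exp(c))/(4.77*exp(2*c) - 0.55*exp(c) + 5.99)^2 + 5.59*exp(c)/(4.77*exp(2*c) - 0.55*exp(c) + 5.99) = (-26.6643*exp(2*c) + 36.0612*exp(c) + 31.4051)*exp(c)/(22.7529*exp(4*c) - 5.247*exp(3*c) + 57.4471*exp(2*c) - 6.589*exp(c) + 35.8801)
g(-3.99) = -0.61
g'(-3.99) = 0.02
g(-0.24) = 0.07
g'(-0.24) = 0.47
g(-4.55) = -0.62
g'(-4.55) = 0.01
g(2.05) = 0.14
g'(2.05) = -0.12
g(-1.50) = -0.41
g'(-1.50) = 0.23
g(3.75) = 0.03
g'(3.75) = -0.03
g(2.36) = 0.10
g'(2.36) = -0.10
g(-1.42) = -0.40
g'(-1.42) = 0.25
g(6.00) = 0.00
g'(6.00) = 0.00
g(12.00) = 0.00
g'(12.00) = 0.00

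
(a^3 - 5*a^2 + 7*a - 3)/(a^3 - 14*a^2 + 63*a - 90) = (a^2 - 2*a + 1)/(a^2 - 11*a + 30)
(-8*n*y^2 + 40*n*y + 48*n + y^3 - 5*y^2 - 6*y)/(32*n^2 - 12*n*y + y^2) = (y^2 - 5*y - 6)/(-4*n + y)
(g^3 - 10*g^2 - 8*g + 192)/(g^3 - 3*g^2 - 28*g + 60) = (g^2 - 4*g - 32)/(g^2 + 3*g - 10)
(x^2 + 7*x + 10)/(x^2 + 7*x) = (x^2 + 7*x + 10)/(x*(x + 7))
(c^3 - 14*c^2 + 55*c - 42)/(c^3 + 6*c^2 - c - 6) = (c^2 - 13*c + 42)/(c^2 + 7*c + 6)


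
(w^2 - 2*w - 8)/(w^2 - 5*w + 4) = (w + 2)/(w - 1)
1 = 1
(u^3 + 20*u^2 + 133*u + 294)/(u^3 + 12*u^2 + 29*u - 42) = (u + 7)/(u - 1)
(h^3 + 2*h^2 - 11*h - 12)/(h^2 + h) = h + 1 - 12/h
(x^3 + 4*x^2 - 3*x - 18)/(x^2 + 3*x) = x + 1 - 6/x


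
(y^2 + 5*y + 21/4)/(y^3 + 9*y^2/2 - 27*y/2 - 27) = (y + 7/2)/(y^2 + 3*y - 18)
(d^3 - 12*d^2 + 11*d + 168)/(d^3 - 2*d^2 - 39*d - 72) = (d - 7)/(d + 3)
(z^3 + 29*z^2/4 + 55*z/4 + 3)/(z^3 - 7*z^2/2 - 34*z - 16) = (4*z^2 + 13*z + 3)/(2*(2*z^2 - 15*z - 8))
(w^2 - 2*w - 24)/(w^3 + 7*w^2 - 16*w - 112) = (w - 6)/(w^2 + 3*w - 28)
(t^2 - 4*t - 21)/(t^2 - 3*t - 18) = (t - 7)/(t - 6)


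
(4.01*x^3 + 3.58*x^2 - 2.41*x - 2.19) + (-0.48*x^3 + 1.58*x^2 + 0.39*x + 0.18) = 3.53*x^3 + 5.16*x^2 - 2.02*x - 2.01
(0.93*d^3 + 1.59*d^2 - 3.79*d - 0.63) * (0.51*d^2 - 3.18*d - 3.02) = 0.4743*d^5 - 2.1465*d^4 - 9.7977*d^3 + 6.9291*d^2 + 13.4492*d + 1.9026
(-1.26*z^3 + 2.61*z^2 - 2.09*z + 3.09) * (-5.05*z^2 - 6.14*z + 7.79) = 6.363*z^5 - 5.4441*z^4 - 15.2863*z^3 + 17.56*z^2 - 35.2537*z + 24.0711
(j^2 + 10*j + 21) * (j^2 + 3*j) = j^4 + 13*j^3 + 51*j^2 + 63*j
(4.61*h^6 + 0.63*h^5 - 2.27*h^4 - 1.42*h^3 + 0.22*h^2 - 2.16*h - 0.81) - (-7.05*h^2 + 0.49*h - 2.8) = 4.61*h^6 + 0.63*h^5 - 2.27*h^4 - 1.42*h^3 + 7.27*h^2 - 2.65*h + 1.99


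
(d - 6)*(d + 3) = d^2 - 3*d - 18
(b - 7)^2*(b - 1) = b^3 - 15*b^2 + 63*b - 49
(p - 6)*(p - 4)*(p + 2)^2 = p^4 - 6*p^3 - 12*p^2 + 56*p + 96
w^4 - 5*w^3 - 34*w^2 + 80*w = w*(w - 8)*(w - 2)*(w + 5)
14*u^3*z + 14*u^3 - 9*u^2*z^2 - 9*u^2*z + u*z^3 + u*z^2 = (-7*u + z)*(-2*u + z)*(u*z + u)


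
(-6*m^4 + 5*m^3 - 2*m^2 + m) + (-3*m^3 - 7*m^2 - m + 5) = -6*m^4 + 2*m^3 - 9*m^2 + 5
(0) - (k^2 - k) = -k^2 + k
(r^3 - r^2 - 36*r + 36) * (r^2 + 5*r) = r^5 + 4*r^4 - 41*r^3 - 144*r^2 + 180*r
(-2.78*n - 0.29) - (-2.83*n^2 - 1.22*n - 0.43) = 2.83*n^2 - 1.56*n + 0.14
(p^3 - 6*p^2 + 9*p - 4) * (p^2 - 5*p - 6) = p^5 - 11*p^4 + 33*p^3 - 13*p^2 - 34*p + 24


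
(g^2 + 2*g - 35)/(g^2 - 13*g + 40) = (g + 7)/(g - 8)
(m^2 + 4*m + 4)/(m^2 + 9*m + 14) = (m + 2)/(m + 7)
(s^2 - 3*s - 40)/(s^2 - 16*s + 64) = (s + 5)/(s - 8)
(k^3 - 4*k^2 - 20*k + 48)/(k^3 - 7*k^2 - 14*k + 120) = (k - 2)/(k - 5)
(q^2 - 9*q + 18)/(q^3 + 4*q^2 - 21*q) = (q - 6)/(q*(q + 7))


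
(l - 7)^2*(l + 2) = l^3 - 12*l^2 + 21*l + 98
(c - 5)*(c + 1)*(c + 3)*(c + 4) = c^4 + 3*c^3 - 21*c^2 - 83*c - 60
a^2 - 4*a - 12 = (a - 6)*(a + 2)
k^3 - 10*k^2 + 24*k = k*(k - 6)*(k - 4)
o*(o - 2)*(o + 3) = o^3 + o^2 - 6*o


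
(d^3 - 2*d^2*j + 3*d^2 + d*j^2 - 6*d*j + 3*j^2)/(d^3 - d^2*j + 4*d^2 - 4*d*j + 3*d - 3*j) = (d - j)/(d + 1)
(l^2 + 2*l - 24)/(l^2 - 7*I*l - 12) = (-l^2 - 2*l + 24)/(-l^2 + 7*I*l + 12)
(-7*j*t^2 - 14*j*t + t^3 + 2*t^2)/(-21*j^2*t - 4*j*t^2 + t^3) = (t + 2)/(3*j + t)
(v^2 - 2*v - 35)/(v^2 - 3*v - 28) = (v + 5)/(v + 4)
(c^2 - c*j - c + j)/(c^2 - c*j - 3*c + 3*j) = (c - 1)/(c - 3)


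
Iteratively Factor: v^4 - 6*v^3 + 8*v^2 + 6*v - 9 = (v + 1)*(v^3 - 7*v^2 + 15*v - 9) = (v - 3)*(v + 1)*(v^2 - 4*v + 3) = (v - 3)*(v - 1)*(v + 1)*(v - 3)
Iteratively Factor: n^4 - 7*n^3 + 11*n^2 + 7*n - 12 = (n - 3)*(n^3 - 4*n^2 - n + 4) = (n - 4)*(n - 3)*(n^2 - 1) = (n - 4)*(n - 3)*(n + 1)*(n - 1)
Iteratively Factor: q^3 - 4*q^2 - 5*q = (q)*(q^2 - 4*q - 5) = q*(q + 1)*(q - 5)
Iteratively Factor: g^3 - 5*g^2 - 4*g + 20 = (g - 2)*(g^2 - 3*g - 10) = (g - 5)*(g - 2)*(g + 2)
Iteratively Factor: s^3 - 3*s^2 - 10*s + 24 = (s + 3)*(s^2 - 6*s + 8) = (s - 2)*(s + 3)*(s - 4)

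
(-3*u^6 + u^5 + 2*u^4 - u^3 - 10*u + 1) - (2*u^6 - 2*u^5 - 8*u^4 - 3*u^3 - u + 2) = -5*u^6 + 3*u^5 + 10*u^4 + 2*u^3 - 9*u - 1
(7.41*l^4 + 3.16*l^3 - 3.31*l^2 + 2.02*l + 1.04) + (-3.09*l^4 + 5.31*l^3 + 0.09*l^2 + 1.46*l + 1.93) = 4.32*l^4 + 8.47*l^3 - 3.22*l^2 + 3.48*l + 2.97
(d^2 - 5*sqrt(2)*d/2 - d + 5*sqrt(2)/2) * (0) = 0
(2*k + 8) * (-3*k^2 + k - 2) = -6*k^3 - 22*k^2 + 4*k - 16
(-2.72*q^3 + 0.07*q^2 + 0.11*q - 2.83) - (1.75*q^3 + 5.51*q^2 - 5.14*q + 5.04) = -4.47*q^3 - 5.44*q^2 + 5.25*q - 7.87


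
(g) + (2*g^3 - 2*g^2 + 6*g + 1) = 2*g^3 - 2*g^2 + 7*g + 1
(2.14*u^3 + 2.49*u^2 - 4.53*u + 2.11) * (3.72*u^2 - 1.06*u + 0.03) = 7.9608*u^5 + 6.9944*u^4 - 19.4268*u^3 + 12.7257*u^2 - 2.3725*u + 0.0633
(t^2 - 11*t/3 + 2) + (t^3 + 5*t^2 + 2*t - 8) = t^3 + 6*t^2 - 5*t/3 - 6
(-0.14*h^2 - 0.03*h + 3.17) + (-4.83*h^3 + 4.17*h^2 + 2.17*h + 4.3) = -4.83*h^3 + 4.03*h^2 + 2.14*h + 7.47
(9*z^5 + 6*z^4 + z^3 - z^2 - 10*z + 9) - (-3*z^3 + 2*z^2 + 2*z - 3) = 9*z^5 + 6*z^4 + 4*z^3 - 3*z^2 - 12*z + 12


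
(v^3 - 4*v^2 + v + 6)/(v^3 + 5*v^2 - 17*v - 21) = (v - 2)/(v + 7)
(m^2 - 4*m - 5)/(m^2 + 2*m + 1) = (m - 5)/(m + 1)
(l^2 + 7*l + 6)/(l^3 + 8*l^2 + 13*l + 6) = 1/(l + 1)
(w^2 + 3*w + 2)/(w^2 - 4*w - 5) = (w + 2)/(w - 5)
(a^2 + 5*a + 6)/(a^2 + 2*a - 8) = (a^2 + 5*a + 6)/(a^2 + 2*a - 8)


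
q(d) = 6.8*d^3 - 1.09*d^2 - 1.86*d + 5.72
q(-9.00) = -5023.03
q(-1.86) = -38.35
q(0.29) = 5.25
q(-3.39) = -265.42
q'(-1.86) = 72.77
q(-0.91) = 1.39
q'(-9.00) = 1670.16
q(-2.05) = -53.63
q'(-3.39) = 239.97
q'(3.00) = 175.20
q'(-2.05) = 88.34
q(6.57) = 1874.89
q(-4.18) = -502.19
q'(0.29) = -0.78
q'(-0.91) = 17.02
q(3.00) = 173.93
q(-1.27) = -7.60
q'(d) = 20.4*d^2 - 2.18*d - 1.86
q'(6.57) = 864.38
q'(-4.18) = 363.69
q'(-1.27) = 33.81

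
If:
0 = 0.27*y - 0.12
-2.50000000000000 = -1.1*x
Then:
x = 2.27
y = 0.44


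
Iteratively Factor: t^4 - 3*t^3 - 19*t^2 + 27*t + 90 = (t - 5)*(t^3 + 2*t^2 - 9*t - 18) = (t - 5)*(t - 3)*(t^2 + 5*t + 6) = (t - 5)*(t - 3)*(t + 2)*(t + 3)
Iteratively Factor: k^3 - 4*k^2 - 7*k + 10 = (k + 2)*(k^2 - 6*k + 5) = (k - 5)*(k + 2)*(k - 1)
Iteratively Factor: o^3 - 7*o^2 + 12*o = (o - 3)*(o^2 - 4*o) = o*(o - 3)*(o - 4)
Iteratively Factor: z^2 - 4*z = (z - 4)*(z)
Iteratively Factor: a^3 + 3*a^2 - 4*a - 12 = (a + 2)*(a^2 + a - 6) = (a + 2)*(a + 3)*(a - 2)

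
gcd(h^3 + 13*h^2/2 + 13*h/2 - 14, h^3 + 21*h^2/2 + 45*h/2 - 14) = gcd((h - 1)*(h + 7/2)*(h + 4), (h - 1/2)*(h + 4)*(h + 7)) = h + 4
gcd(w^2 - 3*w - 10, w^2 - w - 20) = w - 5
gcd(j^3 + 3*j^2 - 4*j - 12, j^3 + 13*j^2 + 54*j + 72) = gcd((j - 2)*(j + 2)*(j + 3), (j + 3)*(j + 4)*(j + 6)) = j + 3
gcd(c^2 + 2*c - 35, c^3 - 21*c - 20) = c - 5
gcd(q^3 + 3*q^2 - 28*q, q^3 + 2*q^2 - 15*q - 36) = q - 4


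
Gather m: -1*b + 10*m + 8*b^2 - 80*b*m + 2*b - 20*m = 8*b^2 + b + m*(-80*b - 10)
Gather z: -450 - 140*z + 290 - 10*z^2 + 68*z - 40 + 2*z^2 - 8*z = -8*z^2 - 80*z - 200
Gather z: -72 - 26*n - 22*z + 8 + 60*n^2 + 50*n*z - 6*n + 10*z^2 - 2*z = 60*n^2 - 32*n + 10*z^2 + z*(50*n - 24) - 64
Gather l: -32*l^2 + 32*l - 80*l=-32*l^2 - 48*l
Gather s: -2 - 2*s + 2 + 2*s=0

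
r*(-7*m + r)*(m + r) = -7*m^2*r - 6*m*r^2 + r^3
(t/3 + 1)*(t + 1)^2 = t^3/3 + 5*t^2/3 + 7*t/3 + 1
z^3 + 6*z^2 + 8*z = z*(z + 2)*(z + 4)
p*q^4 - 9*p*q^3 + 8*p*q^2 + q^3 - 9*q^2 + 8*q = q*(q - 8)*(q - 1)*(p*q + 1)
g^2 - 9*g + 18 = (g - 6)*(g - 3)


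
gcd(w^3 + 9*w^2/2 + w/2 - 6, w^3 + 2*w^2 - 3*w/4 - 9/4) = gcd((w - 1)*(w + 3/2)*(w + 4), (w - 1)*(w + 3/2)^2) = w^2 + w/2 - 3/2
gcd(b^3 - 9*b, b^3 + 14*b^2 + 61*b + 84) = b + 3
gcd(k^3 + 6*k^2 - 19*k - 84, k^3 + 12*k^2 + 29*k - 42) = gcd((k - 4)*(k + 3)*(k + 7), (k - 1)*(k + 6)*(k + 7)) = k + 7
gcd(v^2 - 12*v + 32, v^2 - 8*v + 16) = v - 4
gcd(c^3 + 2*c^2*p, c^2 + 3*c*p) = c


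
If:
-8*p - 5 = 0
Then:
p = -5/8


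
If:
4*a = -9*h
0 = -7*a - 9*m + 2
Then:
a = 2/7 - 9*m/7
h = 4*m/7 - 8/63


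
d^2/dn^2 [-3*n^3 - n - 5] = -18*n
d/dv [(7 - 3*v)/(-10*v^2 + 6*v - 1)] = (-30*v^2 + 140*v - 39)/(100*v^4 - 120*v^3 + 56*v^2 - 12*v + 1)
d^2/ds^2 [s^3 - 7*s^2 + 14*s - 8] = 6*s - 14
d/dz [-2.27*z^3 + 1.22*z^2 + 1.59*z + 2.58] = -6.81*z^2 + 2.44*z + 1.59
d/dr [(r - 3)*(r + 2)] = 2*r - 1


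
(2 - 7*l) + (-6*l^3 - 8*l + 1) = -6*l^3 - 15*l + 3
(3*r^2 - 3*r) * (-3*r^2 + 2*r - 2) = -9*r^4 + 15*r^3 - 12*r^2 + 6*r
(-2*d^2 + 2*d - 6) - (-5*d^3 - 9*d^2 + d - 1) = 5*d^3 + 7*d^2 + d - 5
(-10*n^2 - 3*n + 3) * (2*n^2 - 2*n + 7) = -20*n^4 + 14*n^3 - 58*n^2 - 27*n + 21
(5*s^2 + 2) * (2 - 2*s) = -10*s^3 + 10*s^2 - 4*s + 4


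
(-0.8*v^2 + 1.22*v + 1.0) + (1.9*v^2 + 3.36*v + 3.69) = 1.1*v^2 + 4.58*v + 4.69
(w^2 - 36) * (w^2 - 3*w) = w^4 - 3*w^3 - 36*w^2 + 108*w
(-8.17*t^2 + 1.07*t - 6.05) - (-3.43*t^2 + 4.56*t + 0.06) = -4.74*t^2 - 3.49*t - 6.11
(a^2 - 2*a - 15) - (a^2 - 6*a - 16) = 4*a + 1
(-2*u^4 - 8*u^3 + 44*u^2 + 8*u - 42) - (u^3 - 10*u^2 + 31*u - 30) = -2*u^4 - 9*u^3 + 54*u^2 - 23*u - 12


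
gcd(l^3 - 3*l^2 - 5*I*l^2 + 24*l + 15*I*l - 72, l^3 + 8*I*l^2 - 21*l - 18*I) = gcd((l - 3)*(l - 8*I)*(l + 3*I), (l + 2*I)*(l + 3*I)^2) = l + 3*I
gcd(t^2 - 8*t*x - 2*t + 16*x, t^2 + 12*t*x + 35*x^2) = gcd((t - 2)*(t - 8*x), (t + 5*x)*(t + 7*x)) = 1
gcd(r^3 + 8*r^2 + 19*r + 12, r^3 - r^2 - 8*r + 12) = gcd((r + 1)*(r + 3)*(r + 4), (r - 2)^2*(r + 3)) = r + 3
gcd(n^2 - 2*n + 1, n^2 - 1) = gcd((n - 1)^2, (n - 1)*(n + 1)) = n - 1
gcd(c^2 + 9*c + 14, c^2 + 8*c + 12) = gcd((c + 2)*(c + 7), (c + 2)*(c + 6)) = c + 2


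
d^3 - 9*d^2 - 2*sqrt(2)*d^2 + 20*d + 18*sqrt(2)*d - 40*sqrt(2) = (d - 5)*(d - 4)*(d - 2*sqrt(2))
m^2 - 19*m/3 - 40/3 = (m - 8)*(m + 5/3)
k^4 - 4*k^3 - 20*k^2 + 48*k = k*(k - 6)*(k - 2)*(k + 4)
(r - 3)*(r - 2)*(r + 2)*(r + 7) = r^4 + 4*r^3 - 25*r^2 - 16*r + 84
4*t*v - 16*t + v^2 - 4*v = (4*t + v)*(v - 4)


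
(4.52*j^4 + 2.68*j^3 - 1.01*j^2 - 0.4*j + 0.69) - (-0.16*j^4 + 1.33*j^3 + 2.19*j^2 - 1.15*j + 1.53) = 4.68*j^4 + 1.35*j^3 - 3.2*j^2 + 0.75*j - 0.84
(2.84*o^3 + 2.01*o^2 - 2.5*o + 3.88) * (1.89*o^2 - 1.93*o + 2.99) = 5.3676*o^5 - 1.6823*o^4 - 0.112699999999999*o^3 + 18.1681*o^2 - 14.9634*o + 11.6012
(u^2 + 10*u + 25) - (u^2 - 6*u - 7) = 16*u + 32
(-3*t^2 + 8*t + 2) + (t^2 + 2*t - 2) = -2*t^2 + 10*t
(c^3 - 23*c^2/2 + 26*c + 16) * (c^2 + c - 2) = c^5 - 21*c^4/2 + 25*c^3/2 + 65*c^2 - 36*c - 32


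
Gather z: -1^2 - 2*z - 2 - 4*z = -6*z - 3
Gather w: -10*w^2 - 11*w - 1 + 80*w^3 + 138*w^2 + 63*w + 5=80*w^3 + 128*w^2 + 52*w + 4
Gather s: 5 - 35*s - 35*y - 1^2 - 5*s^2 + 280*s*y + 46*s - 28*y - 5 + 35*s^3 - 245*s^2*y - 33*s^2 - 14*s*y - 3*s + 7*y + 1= 35*s^3 + s^2*(-245*y - 38) + s*(266*y + 8) - 56*y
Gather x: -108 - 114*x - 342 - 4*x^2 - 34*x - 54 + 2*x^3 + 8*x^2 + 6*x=2*x^3 + 4*x^2 - 142*x - 504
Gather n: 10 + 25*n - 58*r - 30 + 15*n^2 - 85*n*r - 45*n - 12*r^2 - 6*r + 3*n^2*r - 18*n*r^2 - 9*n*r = n^2*(3*r + 15) + n*(-18*r^2 - 94*r - 20) - 12*r^2 - 64*r - 20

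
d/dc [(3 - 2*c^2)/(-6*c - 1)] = 2*(6*c^2 + 2*c + 9)/(36*c^2 + 12*c + 1)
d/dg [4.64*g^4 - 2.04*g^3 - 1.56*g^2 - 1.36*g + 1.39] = 18.56*g^3 - 6.12*g^2 - 3.12*g - 1.36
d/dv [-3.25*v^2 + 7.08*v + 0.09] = 7.08 - 6.5*v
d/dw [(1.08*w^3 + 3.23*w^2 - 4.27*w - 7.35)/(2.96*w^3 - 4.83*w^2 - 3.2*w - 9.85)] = (1.77635683940025e-15*w^5 - 14.7772*w^4 + 18.3664*w^3 + 2.39389999999998*w^2 - 134.632*w + 18.5395)/(8.7616*w^6 - 28.5936*w^5 + 4.3849*w^4 - 27.4*w^3 + 105.391*w^2 + 63.04*w + 97.0225)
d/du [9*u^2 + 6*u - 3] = 18*u + 6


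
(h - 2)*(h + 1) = h^2 - h - 2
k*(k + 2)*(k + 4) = k^3 + 6*k^2 + 8*k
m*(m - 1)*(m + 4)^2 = m^4 + 7*m^3 + 8*m^2 - 16*m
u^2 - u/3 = u*(u - 1/3)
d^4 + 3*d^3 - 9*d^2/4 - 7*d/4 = d*(d - 1)*(d + 1/2)*(d + 7/2)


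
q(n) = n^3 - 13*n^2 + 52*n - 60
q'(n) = 3*n^2 - 26*n + 52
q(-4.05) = -550.26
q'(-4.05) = 206.51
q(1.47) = -8.48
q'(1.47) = 20.26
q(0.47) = -38.33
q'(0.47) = 40.44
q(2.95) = 5.94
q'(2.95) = 1.41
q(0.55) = -35.17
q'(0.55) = 38.61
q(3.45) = 5.73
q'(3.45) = -1.99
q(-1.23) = -145.49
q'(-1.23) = 88.52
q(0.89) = -23.31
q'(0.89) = 31.24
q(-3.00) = -360.00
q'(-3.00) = 157.00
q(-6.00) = -1056.00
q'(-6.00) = 316.00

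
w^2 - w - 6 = (w - 3)*(w + 2)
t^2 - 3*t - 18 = (t - 6)*(t + 3)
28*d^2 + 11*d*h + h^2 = (4*d + h)*(7*d + h)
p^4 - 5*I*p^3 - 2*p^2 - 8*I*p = p*(p - 4*I)*(p - 2*I)*(p + I)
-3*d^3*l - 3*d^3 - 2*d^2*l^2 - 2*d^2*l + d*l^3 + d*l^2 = (-3*d + l)*(d + l)*(d*l + d)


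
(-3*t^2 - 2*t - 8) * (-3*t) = 9*t^3 + 6*t^2 + 24*t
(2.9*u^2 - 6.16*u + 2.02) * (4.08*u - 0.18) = 11.832*u^3 - 25.6548*u^2 + 9.3504*u - 0.3636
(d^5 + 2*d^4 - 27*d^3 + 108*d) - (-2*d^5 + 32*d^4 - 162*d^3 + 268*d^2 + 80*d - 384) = 3*d^5 - 30*d^4 + 135*d^3 - 268*d^2 + 28*d + 384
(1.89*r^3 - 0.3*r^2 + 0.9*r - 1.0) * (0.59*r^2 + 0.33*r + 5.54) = 1.1151*r^5 + 0.4467*r^4 + 10.9026*r^3 - 1.955*r^2 + 4.656*r - 5.54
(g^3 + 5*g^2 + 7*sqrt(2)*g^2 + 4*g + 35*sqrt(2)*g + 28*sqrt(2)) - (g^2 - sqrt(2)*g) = g^3 + 4*g^2 + 7*sqrt(2)*g^2 + 4*g + 36*sqrt(2)*g + 28*sqrt(2)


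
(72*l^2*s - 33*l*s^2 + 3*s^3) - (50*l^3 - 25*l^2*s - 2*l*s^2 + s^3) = -50*l^3 + 97*l^2*s - 31*l*s^2 + 2*s^3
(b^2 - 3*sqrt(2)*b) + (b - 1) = b^2 - 3*sqrt(2)*b + b - 1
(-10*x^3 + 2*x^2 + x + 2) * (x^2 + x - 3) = -10*x^5 - 8*x^4 + 33*x^3 - 3*x^2 - x - 6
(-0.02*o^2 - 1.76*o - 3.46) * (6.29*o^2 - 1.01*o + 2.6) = -0.1258*o^4 - 11.0502*o^3 - 20.0378*o^2 - 1.0814*o - 8.996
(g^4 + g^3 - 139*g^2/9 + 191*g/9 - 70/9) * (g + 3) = g^5 + 4*g^4 - 112*g^3/9 - 226*g^2/9 + 503*g/9 - 70/3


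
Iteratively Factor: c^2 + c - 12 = (c + 4)*(c - 3)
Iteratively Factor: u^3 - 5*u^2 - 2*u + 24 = (u - 3)*(u^2 - 2*u - 8) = (u - 3)*(u + 2)*(u - 4)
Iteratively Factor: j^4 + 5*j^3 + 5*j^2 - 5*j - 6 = (j + 1)*(j^3 + 4*j^2 + j - 6) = (j + 1)*(j + 3)*(j^2 + j - 2) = (j - 1)*(j + 1)*(j + 3)*(j + 2)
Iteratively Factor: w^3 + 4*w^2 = (w + 4)*(w^2) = w*(w + 4)*(w)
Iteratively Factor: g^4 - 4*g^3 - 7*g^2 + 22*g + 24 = (g + 2)*(g^3 - 6*g^2 + 5*g + 12) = (g + 1)*(g + 2)*(g^2 - 7*g + 12) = (g - 3)*(g + 1)*(g + 2)*(g - 4)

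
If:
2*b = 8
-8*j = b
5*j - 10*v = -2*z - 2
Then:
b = 4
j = -1/2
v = z/5 - 1/20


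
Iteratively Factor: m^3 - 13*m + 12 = (m + 4)*(m^2 - 4*m + 3) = (m - 3)*(m + 4)*(m - 1)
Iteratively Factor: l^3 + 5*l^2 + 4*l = (l)*(l^2 + 5*l + 4) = l*(l + 1)*(l + 4)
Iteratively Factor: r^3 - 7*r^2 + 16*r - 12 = (r - 2)*(r^2 - 5*r + 6) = (r - 2)^2*(r - 3)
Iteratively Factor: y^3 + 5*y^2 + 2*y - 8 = (y + 2)*(y^2 + 3*y - 4) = (y + 2)*(y + 4)*(y - 1)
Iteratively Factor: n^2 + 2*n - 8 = (n - 2)*(n + 4)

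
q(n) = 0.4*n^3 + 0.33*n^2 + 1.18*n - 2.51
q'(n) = 1.2*n^2 + 0.66*n + 1.18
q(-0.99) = -3.74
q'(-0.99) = 1.70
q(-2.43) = -9.17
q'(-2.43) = 6.66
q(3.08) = 15.94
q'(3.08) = 14.60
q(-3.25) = -16.59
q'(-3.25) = 11.71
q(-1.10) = -3.94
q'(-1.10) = 1.91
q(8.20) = 249.90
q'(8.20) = 87.28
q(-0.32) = -2.87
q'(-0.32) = 1.09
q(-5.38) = -61.60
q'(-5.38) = 32.36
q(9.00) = 326.44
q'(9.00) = 104.32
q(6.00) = 102.85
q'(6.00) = 48.34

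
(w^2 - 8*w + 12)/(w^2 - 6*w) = (w - 2)/w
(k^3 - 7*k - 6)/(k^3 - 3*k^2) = 1 + 3/k + 2/k^2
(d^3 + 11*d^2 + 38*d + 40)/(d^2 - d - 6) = (d^2 + 9*d + 20)/(d - 3)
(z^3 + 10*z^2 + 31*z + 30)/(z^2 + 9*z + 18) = (z^2 + 7*z + 10)/(z + 6)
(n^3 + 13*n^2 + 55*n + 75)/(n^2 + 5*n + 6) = (n^2 + 10*n + 25)/(n + 2)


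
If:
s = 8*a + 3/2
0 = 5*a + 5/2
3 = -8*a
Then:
No Solution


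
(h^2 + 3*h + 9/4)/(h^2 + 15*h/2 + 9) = (h + 3/2)/(h + 6)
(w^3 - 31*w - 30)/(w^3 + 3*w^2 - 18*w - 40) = (w^2 - 5*w - 6)/(w^2 - 2*w - 8)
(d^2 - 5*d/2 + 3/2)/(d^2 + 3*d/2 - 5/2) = (2*d - 3)/(2*d + 5)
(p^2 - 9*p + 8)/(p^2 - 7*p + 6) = (p - 8)/(p - 6)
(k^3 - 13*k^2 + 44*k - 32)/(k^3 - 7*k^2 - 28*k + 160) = (k - 1)/(k + 5)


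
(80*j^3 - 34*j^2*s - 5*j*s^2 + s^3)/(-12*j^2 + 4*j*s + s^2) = (-40*j^2 - 3*j*s + s^2)/(6*j + s)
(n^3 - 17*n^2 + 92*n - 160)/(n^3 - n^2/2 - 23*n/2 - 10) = 2*(n^2 - 13*n + 40)/(2*n^2 + 7*n + 5)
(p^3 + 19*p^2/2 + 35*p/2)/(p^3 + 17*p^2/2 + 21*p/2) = (2*p + 5)/(2*p + 3)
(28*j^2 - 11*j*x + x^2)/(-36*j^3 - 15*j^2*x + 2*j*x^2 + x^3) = (-7*j + x)/(9*j^2 + 6*j*x + x^2)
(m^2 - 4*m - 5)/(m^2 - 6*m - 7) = (m - 5)/(m - 7)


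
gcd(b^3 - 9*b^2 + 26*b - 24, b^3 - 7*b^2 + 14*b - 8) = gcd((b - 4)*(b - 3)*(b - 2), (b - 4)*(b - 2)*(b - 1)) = b^2 - 6*b + 8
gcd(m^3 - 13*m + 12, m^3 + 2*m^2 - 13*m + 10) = m - 1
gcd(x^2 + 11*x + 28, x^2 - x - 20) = x + 4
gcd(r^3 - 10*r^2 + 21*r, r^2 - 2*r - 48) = 1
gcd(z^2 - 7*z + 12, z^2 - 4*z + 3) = z - 3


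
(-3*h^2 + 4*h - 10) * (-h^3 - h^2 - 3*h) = 3*h^5 - h^4 + 15*h^3 - 2*h^2 + 30*h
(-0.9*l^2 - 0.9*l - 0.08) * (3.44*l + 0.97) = -3.096*l^3 - 3.969*l^2 - 1.1482*l - 0.0776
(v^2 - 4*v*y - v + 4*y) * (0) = 0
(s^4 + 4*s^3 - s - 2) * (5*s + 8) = 5*s^5 + 28*s^4 + 32*s^3 - 5*s^2 - 18*s - 16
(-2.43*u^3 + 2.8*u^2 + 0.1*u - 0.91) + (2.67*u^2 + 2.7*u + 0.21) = -2.43*u^3 + 5.47*u^2 + 2.8*u - 0.7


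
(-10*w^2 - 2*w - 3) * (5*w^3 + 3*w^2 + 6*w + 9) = -50*w^5 - 40*w^4 - 81*w^3 - 111*w^2 - 36*w - 27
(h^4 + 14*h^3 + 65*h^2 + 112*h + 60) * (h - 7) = h^5 + 7*h^4 - 33*h^3 - 343*h^2 - 724*h - 420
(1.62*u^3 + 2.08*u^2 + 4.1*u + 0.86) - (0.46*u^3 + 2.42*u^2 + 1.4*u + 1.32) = 1.16*u^3 - 0.34*u^2 + 2.7*u - 0.46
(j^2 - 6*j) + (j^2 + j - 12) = 2*j^2 - 5*j - 12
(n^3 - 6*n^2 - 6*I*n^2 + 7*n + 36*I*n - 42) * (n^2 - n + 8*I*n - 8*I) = n^5 - 7*n^4 + 2*I*n^4 + 61*n^3 - 14*I*n^3 - 385*n^2 + 68*I*n^2 + 330*n - 392*I*n + 336*I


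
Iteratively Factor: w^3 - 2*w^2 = (w)*(w^2 - 2*w) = w*(w - 2)*(w)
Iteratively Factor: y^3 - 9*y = (y)*(y^2 - 9) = y*(y - 3)*(y + 3)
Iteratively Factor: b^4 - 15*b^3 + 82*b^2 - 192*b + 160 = (b - 2)*(b^3 - 13*b^2 + 56*b - 80) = (b - 5)*(b - 2)*(b^2 - 8*b + 16) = (b - 5)*(b - 4)*(b - 2)*(b - 4)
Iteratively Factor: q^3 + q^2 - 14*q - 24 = (q - 4)*(q^2 + 5*q + 6) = (q - 4)*(q + 2)*(q + 3)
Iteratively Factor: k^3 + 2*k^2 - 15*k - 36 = (k + 3)*(k^2 - k - 12) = (k + 3)^2*(k - 4)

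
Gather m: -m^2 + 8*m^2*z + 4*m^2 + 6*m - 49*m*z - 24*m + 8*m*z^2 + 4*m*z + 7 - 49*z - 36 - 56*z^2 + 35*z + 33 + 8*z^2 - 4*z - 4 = m^2*(8*z + 3) + m*(8*z^2 - 45*z - 18) - 48*z^2 - 18*z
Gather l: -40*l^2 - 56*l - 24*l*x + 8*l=-40*l^2 + l*(-24*x - 48)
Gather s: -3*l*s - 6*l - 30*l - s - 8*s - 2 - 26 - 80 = -36*l + s*(-3*l - 9) - 108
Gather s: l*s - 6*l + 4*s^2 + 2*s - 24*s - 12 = -6*l + 4*s^2 + s*(l - 22) - 12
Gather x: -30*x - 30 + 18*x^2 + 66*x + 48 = 18*x^2 + 36*x + 18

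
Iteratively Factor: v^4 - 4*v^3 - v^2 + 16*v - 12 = (v - 2)*(v^3 - 2*v^2 - 5*v + 6) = (v - 3)*(v - 2)*(v^2 + v - 2) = (v - 3)*(v - 2)*(v + 2)*(v - 1)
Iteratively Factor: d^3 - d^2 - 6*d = (d)*(d^2 - d - 6) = d*(d + 2)*(d - 3)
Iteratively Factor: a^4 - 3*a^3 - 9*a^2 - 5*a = (a - 5)*(a^3 + 2*a^2 + a) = a*(a - 5)*(a^2 + 2*a + 1) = a*(a - 5)*(a + 1)*(a + 1)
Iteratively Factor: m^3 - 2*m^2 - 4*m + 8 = (m + 2)*(m^2 - 4*m + 4) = (m - 2)*(m + 2)*(m - 2)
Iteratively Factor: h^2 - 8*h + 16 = (h - 4)*(h - 4)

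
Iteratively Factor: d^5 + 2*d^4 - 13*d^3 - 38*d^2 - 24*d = (d + 2)*(d^4 - 13*d^2 - 12*d) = d*(d + 2)*(d^3 - 13*d - 12) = d*(d - 4)*(d + 2)*(d^2 + 4*d + 3) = d*(d - 4)*(d + 2)*(d + 3)*(d + 1)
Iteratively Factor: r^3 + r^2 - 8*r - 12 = (r + 2)*(r^2 - r - 6) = (r + 2)^2*(r - 3)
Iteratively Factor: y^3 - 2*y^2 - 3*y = (y + 1)*(y^2 - 3*y) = (y - 3)*(y + 1)*(y)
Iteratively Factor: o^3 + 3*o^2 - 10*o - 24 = (o - 3)*(o^2 + 6*o + 8) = (o - 3)*(o + 4)*(o + 2)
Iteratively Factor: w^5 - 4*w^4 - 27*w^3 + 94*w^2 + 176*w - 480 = (w + 3)*(w^4 - 7*w^3 - 6*w^2 + 112*w - 160) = (w + 3)*(w + 4)*(w^3 - 11*w^2 + 38*w - 40) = (w - 4)*(w + 3)*(w + 4)*(w^2 - 7*w + 10) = (w - 4)*(w - 2)*(w + 3)*(w + 4)*(w - 5)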